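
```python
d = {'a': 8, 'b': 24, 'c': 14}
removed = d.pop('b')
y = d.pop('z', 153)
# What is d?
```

After line 1: d = {'a': 8, 'b': 24, 'c': 14}
After line 2 (pop 'b' returns 24): d = {'a': 8, 'c': 14}, removed = 24
After line 3 (pop 'z' missing, returns default 153): d = {'a': 8, 'c': 14}, y = 153

{'a': 8, 'c': 14}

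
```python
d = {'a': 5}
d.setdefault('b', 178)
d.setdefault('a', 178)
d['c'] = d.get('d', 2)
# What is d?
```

After line 1: d = {'a': 5}
After line 2 (setdefault adds 'b'=178): d = {'a': 5, 'b': 178}
After line 3 (setdefault 'a' no-op, already exists): d = {'a': 5, 'b': 178}
After line 4 (get('d', 2) returns default since 'd' not in d): d = {'a': 5, 'b': 178, 'c': 2}

{'a': 5, 'b': 178, 'c': 2}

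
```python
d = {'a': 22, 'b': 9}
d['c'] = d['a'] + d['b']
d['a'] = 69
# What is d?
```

After line 1: d = {'a': 22, 'b': 9}
After line 2 (d['c'] = 22 + 9): d = {'a': 22, 'b': 9, 'c': 31}
After line 3: d = {'a': 69, 'b': 9, 'c': 31}

{'a': 69, 'b': 9, 'c': 31}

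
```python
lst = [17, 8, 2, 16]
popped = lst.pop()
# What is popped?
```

16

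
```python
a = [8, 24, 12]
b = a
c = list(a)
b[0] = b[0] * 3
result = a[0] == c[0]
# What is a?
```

After line 1: a = [8, 24, 12]
After line 2 (b = a, alias): a = [8, 24, 12], b = [8, 24, 12]
After line 3 (c = list(a) is a copy, new object): c = [8, 24, 12]
After line 4 (b[0] = 8 * 3 = 24; mutates shared a/b): a = b = [24, 24, 12], c = [8, 24, 12]
After line 5 (a[0] = 24, c[0] = 8; result = False)

[24, 24, 12]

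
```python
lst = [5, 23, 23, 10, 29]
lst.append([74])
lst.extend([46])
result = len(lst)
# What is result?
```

After line 1: lst = [5, 23, 23, 10, 29]
After line 2 (append adds [74] as single element): lst = [5, 23, 23, 10, 29, [74]]
After line 3 (extend unpacks [46], adds 46): lst = [5, 23, 23, 10, 29, [74], 46]
After line 4: result = len(lst) = 7

7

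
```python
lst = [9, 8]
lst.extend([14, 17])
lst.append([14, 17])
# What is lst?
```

After line 1: lst = [9, 8]
After line 2 (extend unpacks [14, 17]): lst = [9, 8, 14, 17]
After line 3 (append adds [14, 17] as single element): lst = [9, 8, 14, 17, [14, 17]]

[9, 8, 14, 17, [14, 17]]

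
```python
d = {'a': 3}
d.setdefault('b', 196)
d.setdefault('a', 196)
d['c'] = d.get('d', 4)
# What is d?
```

After line 1: d = {'a': 3}
After line 2 (setdefault adds 'b'=196): d = {'a': 3, 'b': 196}
After line 3 (setdefault 'a' no-op, already exists): d = {'a': 3, 'b': 196}
After line 4 (get('d', 4) returns default since 'd' not in d): d = {'a': 3, 'b': 196, 'c': 4}

{'a': 3, 'b': 196, 'c': 4}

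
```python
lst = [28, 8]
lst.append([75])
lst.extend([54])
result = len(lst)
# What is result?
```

After line 1: lst = [28, 8]
After line 2 (append adds [75] as single element): lst = [28, 8, [75]]
After line 3 (extend unpacks [54], adds 54): lst = [28, 8, [75], 54]
After line 4: result = len(lst) = 4

4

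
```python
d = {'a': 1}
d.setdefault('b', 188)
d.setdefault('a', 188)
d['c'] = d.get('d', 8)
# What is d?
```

After line 1: d = {'a': 1}
After line 2 (setdefault adds 'b'=188): d = {'a': 1, 'b': 188}
After line 3 (setdefault 'a' no-op, already exists): d = {'a': 1, 'b': 188}
After line 4 (get('d', 8) returns default since 'd' not in d): d = {'a': 1, 'b': 188, 'c': 8}

{'a': 1, 'b': 188, 'c': 8}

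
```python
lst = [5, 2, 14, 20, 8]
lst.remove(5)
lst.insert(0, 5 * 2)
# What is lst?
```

After line 1: lst = [5, 2, 14, 20, 8]
After line 2 (remove first 5): lst = [2, 14, 20, 8]
After line 3 (insert 10 at index 0): lst = [10, 2, 14, 20, 8]

[10, 2, 14, 20, 8]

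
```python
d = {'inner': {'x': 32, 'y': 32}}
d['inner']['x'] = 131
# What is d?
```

After line 1: d = {'inner': {'x': 32, 'y': 32}}
After line 2 (inner x overwritten): d = {'inner': {'x': 131, 'y': 32}}

{'inner': {'x': 131, 'y': 32}}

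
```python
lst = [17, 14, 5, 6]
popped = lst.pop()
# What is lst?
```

[17, 14, 5]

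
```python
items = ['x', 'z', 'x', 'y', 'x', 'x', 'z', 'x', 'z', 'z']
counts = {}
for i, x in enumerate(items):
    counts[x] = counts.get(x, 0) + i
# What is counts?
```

Initial: counts = {}, items = ['x', 'z', 'x', 'y', 'x', 'x', 'z', 'x', 'z', 'z']
i=0, x='x': counts = {'x': 0}
i=1, x='z': counts = {'x': 0, 'z': 1}
i=2, x='x': counts = {'x': 2, 'z': 1}
i=3, x='y': counts = {'x': 2, 'z': 1, 'y': 3}
i=4, x='x': counts = {'x': 6, 'z': 1, 'y': 3}
i=5, x='x': counts = {'x': 11, 'z': 1, 'y': 3}
i=6, x='z': counts = {'x': 11, 'z': 7, 'y': 3}
i=7, x='x': counts = {'x': 18, 'z': 7, 'y': 3}
i=8, x='z': counts = {'x': 18, 'z': 15, 'y': 3}
i=9, x='z': counts = {'x': 18, 'z': 24, 'y': 3}

{'x': 18, 'z': 24, 'y': 3}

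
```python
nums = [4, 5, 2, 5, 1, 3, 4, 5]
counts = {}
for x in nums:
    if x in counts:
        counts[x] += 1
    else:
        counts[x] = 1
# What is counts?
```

Initial: counts = {}, nums = [4, 5, 2, 5, 1, 3, 4, 5]
See 4: counts = {4: 1}
See 5: counts = {4: 1, 5: 1}
See 2: counts = {4: 1, 5: 1, 2: 1}
See 5: counts = {4: 1, 5: 2, 2: 1}
See 1: counts = {4: 1, 5: 2, 2: 1, 1: 1}
See 3: counts = {4: 1, 5: 2, 2: 1, 1: 1, 3: 1}
See 4: counts = {4: 2, 5: 2, 2: 1, 1: 1, 3: 1}
See 5: counts = {4: 2, 5: 3, 2: 1, 1: 1, 3: 1}

{4: 2, 5: 3, 2: 1, 1: 1, 3: 1}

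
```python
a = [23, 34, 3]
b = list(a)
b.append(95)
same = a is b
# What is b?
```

After line 1: a = [23, 34, 3]
After line 2 (b = list(a) is a shallow copy, new object): a = [23, 34, 3], b = [23, 34, 3]
After line 3 (append only mutates b): a = [23, 34, 3], b = [23, 34, 3, 95]
After line 4 (same = a is b; different objects -> False): same = False

[23, 34, 3, 95]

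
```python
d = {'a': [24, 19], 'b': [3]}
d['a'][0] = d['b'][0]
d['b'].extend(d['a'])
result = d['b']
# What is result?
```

After line 1: d = {'a': [24, 19], 'b': [3]}
After line 2 (a[0] = b[0] = 3): d = {'a': [3, 19], 'b': [3]}
After line 3 (b.extend(a) appends [3, 19]): d = {'a': [3, 19], 'b': [3, 3, 19]}
After line 4: result = d['b'] = [3, 3, 19]

[3, 3, 19]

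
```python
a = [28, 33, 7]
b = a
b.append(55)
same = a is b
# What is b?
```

After line 1: a = [28, 33, 7]
After line 2 (b = a is an alias, same object): a = [28, 33, 7], b = [28, 33, 7]
After line 3 (b.append mutates the shared list): a = [28, 33, 7, 55], b = [28, 33, 7, 55]
After line 4 (same = a is b; same object -> True): same = True

[28, 33, 7, 55]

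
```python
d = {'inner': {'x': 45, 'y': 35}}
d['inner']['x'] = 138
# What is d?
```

After line 1: d = {'inner': {'x': 45, 'y': 35}}
After line 2 (inner x overwritten): d = {'inner': {'x': 138, 'y': 35}}

{'inner': {'x': 138, 'y': 35}}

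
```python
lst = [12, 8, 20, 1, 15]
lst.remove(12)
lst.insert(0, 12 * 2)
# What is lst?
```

After line 1: lst = [12, 8, 20, 1, 15]
After line 2 (remove first 12): lst = [8, 20, 1, 15]
After line 3 (insert 24 at index 0): lst = [24, 8, 20, 1, 15]

[24, 8, 20, 1, 15]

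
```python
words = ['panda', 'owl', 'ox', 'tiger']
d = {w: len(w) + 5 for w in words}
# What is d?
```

{'panda': 10, 'owl': 8, 'ox': 7, 'tiger': 10}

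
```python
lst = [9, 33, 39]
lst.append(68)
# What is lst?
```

[9, 33, 39, 68]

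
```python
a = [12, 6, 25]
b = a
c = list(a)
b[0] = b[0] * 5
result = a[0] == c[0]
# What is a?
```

After line 1: a = [12, 6, 25]
After line 2 (b = a, alias): a = [12, 6, 25], b = [12, 6, 25]
After line 3 (c = list(a) is a copy, new object): c = [12, 6, 25]
After line 4 (b[0] = 12 * 5 = 60; mutates shared a/b): a = b = [60, 6, 25], c = [12, 6, 25]
After line 5 (a[0] = 60, c[0] = 12; result = False)

[60, 6, 25]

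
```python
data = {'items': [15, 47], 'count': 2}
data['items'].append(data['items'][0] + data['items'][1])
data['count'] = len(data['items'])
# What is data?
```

After line 1: data = {'items': [15, 47], 'count': 2}
After line 2 (append 15 + 47 = 62): data = {'items': [15, 47, 62], 'count': 2}
After line 3 (count = len(items) = 3): data = {'items': [15, 47, 62], 'count': 3}

{'items': [15, 47, 62], 'count': 3}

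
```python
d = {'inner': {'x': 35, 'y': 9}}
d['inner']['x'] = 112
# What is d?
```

After line 1: d = {'inner': {'x': 35, 'y': 9}}
After line 2 (inner x overwritten): d = {'inner': {'x': 112, 'y': 9}}

{'inner': {'x': 112, 'y': 9}}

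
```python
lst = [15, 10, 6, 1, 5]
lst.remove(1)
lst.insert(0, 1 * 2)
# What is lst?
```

After line 1: lst = [15, 10, 6, 1, 5]
After line 2 (remove first 1): lst = [15, 10, 6, 5]
After line 3 (insert 2 at index 0): lst = [2, 15, 10, 6, 5]

[2, 15, 10, 6, 5]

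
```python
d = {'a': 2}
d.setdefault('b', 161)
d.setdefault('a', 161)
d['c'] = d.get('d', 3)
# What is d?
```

After line 1: d = {'a': 2}
After line 2 (setdefault adds 'b'=161): d = {'a': 2, 'b': 161}
After line 3 (setdefault 'a' no-op, already exists): d = {'a': 2, 'b': 161}
After line 4 (get('d', 3) returns default since 'd' not in d): d = {'a': 2, 'b': 161, 'c': 3}

{'a': 2, 'b': 161, 'c': 3}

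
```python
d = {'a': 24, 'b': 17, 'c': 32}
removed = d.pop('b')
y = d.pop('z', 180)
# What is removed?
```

After line 1: d = {'a': 24, 'b': 17, 'c': 32}
After line 2 (pop 'b' returns 17): d = {'a': 24, 'c': 32}, removed = 17
After line 3 (pop 'z' missing, returns default 180): d = {'a': 24, 'c': 32}, y = 180

17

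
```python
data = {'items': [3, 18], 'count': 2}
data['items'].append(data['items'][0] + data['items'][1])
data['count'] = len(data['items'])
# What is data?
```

After line 1: data = {'items': [3, 18], 'count': 2}
After line 2 (append 3 + 18 = 21): data = {'items': [3, 18, 21], 'count': 2}
After line 3 (count = len(items) = 3): data = {'items': [3, 18, 21], 'count': 3}

{'items': [3, 18, 21], 'count': 3}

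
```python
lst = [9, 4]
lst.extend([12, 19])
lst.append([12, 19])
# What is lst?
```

After line 1: lst = [9, 4]
After line 2 (extend unpacks [12, 19]): lst = [9, 4, 12, 19]
After line 3 (append adds [12, 19] as single element): lst = [9, 4, 12, 19, [12, 19]]

[9, 4, 12, 19, [12, 19]]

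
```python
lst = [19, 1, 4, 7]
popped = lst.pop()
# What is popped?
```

7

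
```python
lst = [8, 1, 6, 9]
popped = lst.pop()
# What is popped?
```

9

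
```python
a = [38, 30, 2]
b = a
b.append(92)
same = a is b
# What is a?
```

After line 1: a = [38, 30, 2]
After line 2 (b = a is an alias, same object): a = [38, 30, 2], b = [38, 30, 2]
After line 3 (b.append mutates the shared list): a = [38, 30, 2, 92], b = [38, 30, 2, 92]
After line 4 (same = a is b; same object -> True): same = True

[38, 30, 2, 92]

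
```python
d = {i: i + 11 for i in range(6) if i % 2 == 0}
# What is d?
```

{0: 11, 2: 13, 4: 15}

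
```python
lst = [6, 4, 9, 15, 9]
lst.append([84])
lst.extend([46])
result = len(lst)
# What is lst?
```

After line 1: lst = [6, 4, 9, 15, 9]
After line 2 (append adds [84] as single element): lst = [6, 4, 9, 15, 9, [84]]
After line 3 (extend unpacks [46], adds 46): lst = [6, 4, 9, 15, 9, [84], 46]
After line 4: result = len(lst) = 7

[6, 4, 9, 15, 9, [84], 46]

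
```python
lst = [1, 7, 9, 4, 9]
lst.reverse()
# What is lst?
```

[9, 4, 9, 7, 1]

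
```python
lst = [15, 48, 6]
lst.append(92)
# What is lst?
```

[15, 48, 6, 92]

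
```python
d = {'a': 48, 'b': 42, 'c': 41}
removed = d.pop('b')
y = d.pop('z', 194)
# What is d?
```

After line 1: d = {'a': 48, 'b': 42, 'c': 41}
After line 2 (pop 'b' returns 42): d = {'a': 48, 'c': 41}, removed = 42
After line 3 (pop 'z' missing, returns default 194): d = {'a': 48, 'c': 41}, y = 194

{'a': 48, 'c': 41}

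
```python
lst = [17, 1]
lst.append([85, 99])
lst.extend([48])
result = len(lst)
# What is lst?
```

After line 1: lst = [17, 1]
After line 2 (append adds [85, 99] as single element): lst = [17, 1, [85, 99]]
After line 3 (extend unpacks [48], adds 48): lst = [17, 1, [85, 99], 48]
After line 4: result = len(lst) = 4

[17, 1, [85, 99], 48]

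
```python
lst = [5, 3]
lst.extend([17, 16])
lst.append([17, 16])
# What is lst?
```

After line 1: lst = [5, 3]
After line 2 (extend unpacks [17, 16]): lst = [5, 3, 17, 16]
After line 3 (append adds [17, 16] as single element): lst = [5, 3, 17, 16, [17, 16]]

[5, 3, 17, 16, [17, 16]]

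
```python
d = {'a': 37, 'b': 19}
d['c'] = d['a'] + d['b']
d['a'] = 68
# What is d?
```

After line 1: d = {'a': 37, 'b': 19}
After line 2 (d['c'] = 37 + 19): d = {'a': 37, 'b': 19, 'c': 56}
After line 3: d = {'a': 68, 'b': 19, 'c': 56}

{'a': 68, 'b': 19, 'c': 56}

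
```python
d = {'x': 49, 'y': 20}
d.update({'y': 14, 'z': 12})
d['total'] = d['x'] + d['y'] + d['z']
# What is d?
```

After line 1: d = {'x': 49, 'y': 20}
After line 2 (y overwritten, z added): d = {'x': 49, 'y': 14, 'z': 12}
After line 3 (total = 49 + 14 + 12 = 75): d = {'x': 49, 'y': 14, 'z': 12, 'total': 75}

{'x': 49, 'y': 14, 'z': 12, 'total': 75}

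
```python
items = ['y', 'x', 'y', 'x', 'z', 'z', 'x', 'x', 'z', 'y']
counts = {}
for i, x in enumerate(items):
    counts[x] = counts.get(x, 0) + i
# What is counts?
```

Initial: counts = {}, items = ['y', 'x', 'y', 'x', 'z', 'z', 'x', 'x', 'z', 'y']
i=0, x='y': counts = {'y': 0}
i=1, x='x': counts = {'y': 0, 'x': 1}
i=2, x='y': counts = {'y': 2, 'x': 1}
i=3, x='x': counts = {'y': 2, 'x': 4}
i=4, x='z': counts = {'y': 2, 'x': 4, 'z': 4}
i=5, x='z': counts = {'y': 2, 'x': 4, 'z': 9}
i=6, x='x': counts = {'y': 2, 'x': 10, 'z': 9}
i=7, x='x': counts = {'y': 2, 'x': 17, 'z': 9}
i=8, x='z': counts = {'y': 2, 'x': 17, 'z': 17}
i=9, x='y': counts = {'y': 11, 'x': 17, 'z': 17}

{'y': 11, 'x': 17, 'z': 17}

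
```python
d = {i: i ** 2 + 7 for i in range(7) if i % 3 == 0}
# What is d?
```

{0: 7, 3: 16, 6: 43}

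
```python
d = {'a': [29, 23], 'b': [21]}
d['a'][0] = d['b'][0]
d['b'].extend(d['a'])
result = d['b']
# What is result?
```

After line 1: d = {'a': [29, 23], 'b': [21]}
After line 2 (a[0] = b[0] = 21): d = {'a': [21, 23], 'b': [21]}
After line 3 (b.extend(a) appends [21, 23]): d = {'a': [21, 23], 'b': [21, 21, 23]}
After line 4: result = d['b'] = [21, 21, 23]

[21, 21, 23]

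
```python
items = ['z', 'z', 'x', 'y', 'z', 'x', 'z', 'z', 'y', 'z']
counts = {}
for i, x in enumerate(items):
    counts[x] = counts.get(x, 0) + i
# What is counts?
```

Initial: counts = {}, items = ['z', 'z', 'x', 'y', 'z', 'x', 'z', 'z', 'y', 'z']
i=0, x='z': counts = {'z': 0}
i=1, x='z': counts = {'z': 1}
i=2, x='x': counts = {'z': 1, 'x': 2}
i=3, x='y': counts = {'z': 1, 'x': 2, 'y': 3}
i=4, x='z': counts = {'z': 5, 'x': 2, 'y': 3}
i=5, x='x': counts = {'z': 5, 'x': 7, 'y': 3}
i=6, x='z': counts = {'z': 11, 'x': 7, 'y': 3}
i=7, x='z': counts = {'z': 18, 'x': 7, 'y': 3}
i=8, x='y': counts = {'z': 18, 'x': 7, 'y': 11}
i=9, x='z': counts = {'z': 27, 'x': 7, 'y': 11}

{'z': 27, 'x': 7, 'y': 11}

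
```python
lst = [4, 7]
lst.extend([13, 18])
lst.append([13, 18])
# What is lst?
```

After line 1: lst = [4, 7]
After line 2 (extend unpacks [13, 18]): lst = [4, 7, 13, 18]
After line 3 (append adds [13, 18] as single element): lst = [4, 7, 13, 18, [13, 18]]

[4, 7, 13, 18, [13, 18]]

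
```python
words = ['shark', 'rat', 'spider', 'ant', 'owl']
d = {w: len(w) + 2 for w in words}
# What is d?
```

{'shark': 7, 'rat': 5, 'spider': 8, 'ant': 5, 'owl': 5}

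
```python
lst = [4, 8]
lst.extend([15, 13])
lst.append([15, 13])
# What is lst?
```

After line 1: lst = [4, 8]
After line 2 (extend unpacks [15, 13]): lst = [4, 8, 15, 13]
After line 3 (append adds [15, 13] as single element): lst = [4, 8, 15, 13, [15, 13]]

[4, 8, 15, 13, [15, 13]]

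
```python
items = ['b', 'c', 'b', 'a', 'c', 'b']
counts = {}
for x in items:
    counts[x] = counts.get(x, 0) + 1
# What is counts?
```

Initial: counts = {}, items = ['b', 'c', 'b', 'a', 'c', 'b']
See 'b': counts = {'b': 1}
See 'c': counts = {'b': 1, 'c': 1}
See 'b': counts = {'b': 2, 'c': 1}
See 'a': counts = {'b': 2, 'c': 1, 'a': 1}
See 'c': counts = {'b': 2, 'c': 2, 'a': 1}
See 'b': counts = {'b': 3, 'c': 2, 'a': 1}

{'b': 3, 'c': 2, 'a': 1}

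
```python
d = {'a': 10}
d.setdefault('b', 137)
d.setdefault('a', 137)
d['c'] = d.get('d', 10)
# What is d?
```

After line 1: d = {'a': 10}
After line 2 (setdefault adds 'b'=137): d = {'a': 10, 'b': 137}
After line 3 (setdefault 'a' no-op, already exists): d = {'a': 10, 'b': 137}
After line 4 (get('d', 10) returns default since 'd' not in d): d = {'a': 10, 'b': 137, 'c': 10}

{'a': 10, 'b': 137, 'c': 10}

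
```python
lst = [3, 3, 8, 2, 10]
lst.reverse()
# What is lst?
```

[10, 2, 8, 3, 3]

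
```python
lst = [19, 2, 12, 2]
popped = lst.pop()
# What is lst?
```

[19, 2, 12]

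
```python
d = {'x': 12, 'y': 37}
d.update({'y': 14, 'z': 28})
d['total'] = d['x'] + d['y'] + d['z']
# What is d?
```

After line 1: d = {'x': 12, 'y': 37}
After line 2 (y overwritten, z added): d = {'x': 12, 'y': 14, 'z': 28}
After line 3 (total = 12 + 14 + 28 = 54): d = {'x': 12, 'y': 14, 'z': 28, 'total': 54}

{'x': 12, 'y': 14, 'z': 28, 'total': 54}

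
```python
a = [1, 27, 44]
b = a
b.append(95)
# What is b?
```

After line 1: a = [1, 27, 44]
After line 2 (b = a is an alias, same object): a = [1, 27, 44], b = [1, 27, 44]
After line 3 (b.append mutates the shared list): a = [1, 27, 44, 95], b = [1, 27, 44, 95]

[1, 27, 44, 95]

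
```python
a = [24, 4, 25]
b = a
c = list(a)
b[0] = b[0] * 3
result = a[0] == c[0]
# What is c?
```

After line 1: a = [24, 4, 25]
After line 2 (b = a, alias): a = [24, 4, 25], b = [24, 4, 25]
After line 3 (c = list(a) is a copy, new object): c = [24, 4, 25]
After line 4 (b[0] = 24 * 3 = 72; mutates shared a/b): a = b = [72, 4, 25], c = [24, 4, 25]
After line 5 (a[0] = 72, c[0] = 24; result = False)

[24, 4, 25]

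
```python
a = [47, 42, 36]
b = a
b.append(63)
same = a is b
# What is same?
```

After line 1: a = [47, 42, 36]
After line 2 (b = a is an alias, same object): a = [47, 42, 36], b = [47, 42, 36]
After line 3 (b.append mutates the shared list): a = [47, 42, 36, 63], b = [47, 42, 36, 63]
After line 4 (same = a is b; same object -> True): same = True

True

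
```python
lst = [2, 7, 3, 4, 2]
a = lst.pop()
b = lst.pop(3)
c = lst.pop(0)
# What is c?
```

After line 1: lst = [2, 7, 3, 4, 2]
After line 2 (pop() -> a = 2): lst = [2, 7, 3, 4]
After line 3 (pop(3) -> b = 4): lst = [2, 7, 3]
After line 4 (pop(0) -> c = 2): lst = [7, 3]

2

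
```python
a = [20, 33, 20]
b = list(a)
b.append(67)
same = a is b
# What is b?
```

After line 1: a = [20, 33, 20]
After line 2 (b = list(a) is a shallow copy, new object): a = [20, 33, 20], b = [20, 33, 20]
After line 3 (append only mutates b): a = [20, 33, 20], b = [20, 33, 20, 67]
After line 4 (same = a is b; different objects -> False): same = False

[20, 33, 20, 67]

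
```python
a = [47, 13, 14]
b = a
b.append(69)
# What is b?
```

After line 1: a = [47, 13, 14]
After line 2 (b = a is an alias, same object): a = [47, 13, 14], b = [47, 13, 14]
After line 3 (b.append mutates the shared list): a = [47, 13, 14, 69], b = [47, 13, 14, 69]

[47, 13, 14, 69]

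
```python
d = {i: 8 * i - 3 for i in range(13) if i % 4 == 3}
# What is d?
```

{3: 21, 7: 53, 11: 85}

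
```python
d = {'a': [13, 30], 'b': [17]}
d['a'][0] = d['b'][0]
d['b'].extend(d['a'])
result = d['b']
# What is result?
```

After line 1: d = {'a': [13, 30], 'b': [17]}
After line 2 (a[0] = b[0] = 17): d = {'a': [17, 30], 'b': [17]}
After line 3 (b.extend(a) appends [17, 30]): d = {'a': [17, 30], 'b': [17, 17, 30]}
After line 4: result = d['b'] = [17, 17, 30]

[17, 17, 30]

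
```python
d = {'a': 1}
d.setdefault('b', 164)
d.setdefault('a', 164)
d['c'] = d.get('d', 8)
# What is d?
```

After line 1: d = {'a': 1}
After line 2 (setdefault adds 'b'=164): d = {'a': 1, 'b': 164}
After line 3 (setdefault 'a' no-op, already exists): d = {'a': 1, 'b': 164}
After line 4 (get('d', 8) returns default since 'd' not in d): d = {'a': 1, 'b': 164, 'c': 8}

{'a': 1, 'b': 164, 'c': 8}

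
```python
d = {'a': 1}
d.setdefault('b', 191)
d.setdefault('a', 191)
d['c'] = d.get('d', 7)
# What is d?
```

After line 1: d = {'a': 1}
After line 2 (setdefault adds 'b'=191): d = {'a': 1, 'b': 191}
After line 3 (setdefault 'a' no-op, already exists): d = {'a': 1, 'b': 191}
After line 4 (get('d', 7) returns default since 'd' not in d): d = {'a': 1, 'b': 191, 'c': 7}

{'a': 1, 'b': 191, 'c': 7}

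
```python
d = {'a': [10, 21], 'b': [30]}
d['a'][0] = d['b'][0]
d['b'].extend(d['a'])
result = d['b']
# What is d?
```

After line 1: d = {'a': [10, 21], 'b': [30]}
After line 2 (a[0] = b[0] = 30): d = {'a': [30, 21], 'b': [30]}
After line 3 (b.extend(a) appends [30, 21]): d = {'a': [30, 21], 'b': [30, 30, 21]}
After line 4: result = d['b'] = [30, 30, 21]

{'a': [30, 21], 'b': [30, 30, 21]}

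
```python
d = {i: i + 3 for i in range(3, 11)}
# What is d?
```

{3: 6, 4: 7, 5: 8, 6: 9, 7: 10, 8: 11, 9: 12, 10: 13}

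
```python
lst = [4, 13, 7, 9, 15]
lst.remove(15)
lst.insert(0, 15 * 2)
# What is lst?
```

After line 1: lst = [4, 13, 7, 9, 15]
After line 2 (remove first 15): lst = [4, 13, 7, 9]
After line 3 (insert 30 at index 0): lst = [30, 4, 13, 7, 9]

[30, 4, 13, 7, 9]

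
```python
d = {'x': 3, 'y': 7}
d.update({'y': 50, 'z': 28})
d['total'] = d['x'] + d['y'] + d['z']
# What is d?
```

After line 1: d = {'x': 3, 'y': 7}
After line 2 (y overwritten, z added): d = {'x': 3, 'y': 50, 'z': 28}
After line 3 (total = 3 + 50 + 28 = 81): d = {'x': 3, 'y': 50, 'z': 28, 'total': 81}

{'x': 3, 'y': 50, 'z': 28, 'total': 81}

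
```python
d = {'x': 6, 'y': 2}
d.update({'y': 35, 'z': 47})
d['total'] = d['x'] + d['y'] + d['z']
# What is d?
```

After line 1: d = {'x': 6, 'y': 2}
After line 2 (y overwritten, z added): d = {'x': 6, 'y': 35, 'z': 47}
After line 3 (total = 6 + 35 + 47 = 88): d = {'x': 6, 'y': 35, 'z': 47, 'total': 88}

{'x': 6, 'y': 35, 'z': 47, 'total': 88}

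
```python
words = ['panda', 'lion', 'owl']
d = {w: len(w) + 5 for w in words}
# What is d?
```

{'panda': 10, 'lion': 9, 'owl': 8}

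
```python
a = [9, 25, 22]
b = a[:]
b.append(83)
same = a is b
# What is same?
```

After line 1: a = [9, 25, 22]
After line 2 (b = a[:] is a shallow copy, new object): a = [9, 25, 22], b = [9, 25, 22]
After line 3 (append only mutates b): a = [9, 25, 22], b = [9, 25, 22, 83]
After line 4 (same = a is b; different objects -> False): same = False

False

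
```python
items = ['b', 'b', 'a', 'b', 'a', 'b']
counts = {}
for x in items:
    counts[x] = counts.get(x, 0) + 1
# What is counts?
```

Initial: counts = {}, items = ['b', 'b', 'a', 'b', 'a', 'b']
See 'b': counts = {'b': 1}
See 'b': counts = {'b': 2}
See 'a': counts = {'b': 2, 'a': 1}
See 'b': counts = {'b': 3, 'a': 1}
See 'a': counts = {'b': 3, 'a': 2}
See 'b': counts = {'b': 4, 'a': 2}

{'b': 4, 'a': 2}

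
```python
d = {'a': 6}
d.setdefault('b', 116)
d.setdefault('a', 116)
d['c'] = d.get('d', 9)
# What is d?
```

After line 1: d = {'a': 6}
After line 2 (setdefault adds 'b'=116): d = {'a': 6, 'b': 116}
After line 3 (setdefault 'a' no-op, already exists): d = {'a': 6, 'b': 116}
After line 4 (get('d', 9) returns default since 'd' not in d): d = {'a': 6, 'b': 116, 'c': 9}

{'a': 6, 'b': 116, 'c': 9}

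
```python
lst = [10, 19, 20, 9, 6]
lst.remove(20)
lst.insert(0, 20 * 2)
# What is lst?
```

After line 1: lst = [10, 19, 20, 9, 6]
After line 2 (remove first 20): lst = [10, 19, 9, 6]
After line 3 (insert 40 at index 0): lst = [40, 10, 19, 9, 6]

[40, 10, 19, 9, 6]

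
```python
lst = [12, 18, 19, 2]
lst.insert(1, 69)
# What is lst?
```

[12, 69, 18, 19, 2]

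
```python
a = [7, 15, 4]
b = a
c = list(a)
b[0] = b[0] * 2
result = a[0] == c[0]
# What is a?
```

After line 1: a = [7, 15, 4]
After line 2 (b = a, alias): a = [7, 15, 4], b = [7, 15, 4]
After line 3 (c = list(a) is a copy, new object): c = [7, 15, 4]
After line 4 (b[0] = 7 * 2 = 14; mutates shared a/b): a = b = [14, 15, 4], c = [7, 15, 4]
After line 5 (a[0] = 14, c[0] = 7; result = False)

[14, 15, 4]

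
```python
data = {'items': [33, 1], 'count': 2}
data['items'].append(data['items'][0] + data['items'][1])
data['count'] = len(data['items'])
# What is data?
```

After line 1: data = {'items': [33, 1], 'count': 2}
After line 2 (append 33 + 1 = 34): data = {'items': [33, 1, 34], 'count': 2}
After line 3 (count = len(items) = 3): data = {'items': [33, 1, 34], 'count': 3}

{'items': [33, 1, 34], 'count': 3}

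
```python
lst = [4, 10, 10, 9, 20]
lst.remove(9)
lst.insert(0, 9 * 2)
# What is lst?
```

After line 1: lst = [4, 10, 10, 9, 20]
After line 2 (remove first 9): lst = [4, 10, 10, 20]
After line 3 (insert 18 at index 0): lst = [18, 4, 10, 10, 20]

[18, 4, 10, 10, 20]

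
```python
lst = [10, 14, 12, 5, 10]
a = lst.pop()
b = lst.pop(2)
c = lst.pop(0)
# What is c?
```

After line 1: lst = [10, 14, 12, 5, 10]
After line 2 (pop() -> a = 10): lst = [10, 14, 12, 5]
After line 3 (pop(2) -> b = 12): lst = [10, 14, 5]
After line 4 (pop(0) -> c = 10): lst = [14, 5]

10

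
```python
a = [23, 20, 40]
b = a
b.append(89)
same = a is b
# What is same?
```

After line 1: a = [23, 20, 40]
After line 2 (b = a is an alias, same object): a = [23, 20, 40], b = [23, 20, 40]
After line 3 (b.append mutates the shared list): a = [23, 20, 40, 89], b = [23, 20, 40, 89]
After line 4 (same = a is b; same object -> True): same = True

True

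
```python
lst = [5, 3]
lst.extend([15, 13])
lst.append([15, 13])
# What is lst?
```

After line 1: lst = [5, 3]
After line 2 (extend unpacks [15, 13]): lst = [5, 3, 15, 13]
After line 3 (append adds [15, 13] as single element): lst = [5, 3, 15, 13, [15, 13]]

[5, 3, 15, 13, [15, 13]]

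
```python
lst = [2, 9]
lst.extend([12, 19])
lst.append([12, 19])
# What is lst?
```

After line 1: lst = [2, 9]
After line 2 (extend unpacks [12, 19]): lst = [2, 9, 12, 19]
After line 3 (append adds [12, 19] as single element): lst = [2, 9, 12, 19, [12, 19]]

[2, 9, 12, 19, [12, 19]]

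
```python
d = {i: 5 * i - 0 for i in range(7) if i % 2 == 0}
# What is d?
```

{0: 0, 2: 10, 4: 20, 6: 30}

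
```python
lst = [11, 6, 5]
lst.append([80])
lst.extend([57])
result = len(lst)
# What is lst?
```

After line 1: lst = [11, 6, 5]
After line 2 (append adds [80] as single element): lst = [11, 6, 5, [80]]
After line 3 (extend unpacks [57], adds 57): lst = [11, 6, 5, [80], 57]
After line 4: result = len(lst) = 5

[11, 6, 5, [80], 57]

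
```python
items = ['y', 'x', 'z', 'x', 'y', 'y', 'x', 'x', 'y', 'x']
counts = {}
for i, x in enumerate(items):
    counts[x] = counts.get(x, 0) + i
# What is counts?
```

Initial: counts = {}, items = ['y', 'x', 'z', 'x', 'y', 'y', 'x', 'x', 'y', 'x']
i=0, x='y': counts = {'y': 0}
i=1, x='x': counts = {'y': 0, 'x': 1}
i=2, x='z': counts = {'y': 0, 'x': 1, 'z': 2}
i=3, x='x': counts = {'y': 0, 'x': 4, 'z': 2}
i=4, x='y': counts = {'y': 4, 'x': 4, 'z': 2}
i=5, x='y': counts = {'y': 9, 'x': 4, 'z': 2}
i=6, x='x': counts = {'y': 9, 'x': 10, 'z': 2}
i=7, x='x': counts = {'y': 9, 'x': 17, 'z': 2}
i=8, x='y': counts = {'y': 17, 'x': 17, 'z': 2}
i=9, x='x': counts = {'y': 17, 'x': 26, 'z': 2}

{'y': 17, 'x': 26, 'z': 2}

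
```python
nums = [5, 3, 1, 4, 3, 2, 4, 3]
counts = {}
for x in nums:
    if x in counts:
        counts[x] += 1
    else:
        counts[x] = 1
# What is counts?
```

Initial: counts = {}, nums = [5, 3, 1, 4, 3, 2, 4, 3]
See 5: counts = {5: 1}
See 3: counts = {5: 1, 3: 1}
See 1: counts = {5: 1, 3: 1, 1: 1}
See 4: counts = {5: 1, 3: 1, 1: 1, 4: 1}
See 3: counts = {5: 1, 3: 2, 1: 1, 4: 1}
See 2: counts = {5: 1, 3: 2, 1: 1, 4: 1, 2: 1}
See 4: counts = {5: 1, 3: 2, 1: 1, 4: 2, 2: 1}
See 3: counts = {5: 1, 3: 3, 1: 1, 4: 2, 2: 1}

{5: 1, 3: 3, 1: 1, 4: 2, 2: 1}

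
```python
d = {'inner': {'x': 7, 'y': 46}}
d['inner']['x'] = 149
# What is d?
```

After line 1: d = {'inner': {'x': 7, 'y': 46}}
After line 2 (inner x overwritten): d = {'inner': {'x': 149, 'y': 46}}

{'inner': {'x': 149, 'y': 46}}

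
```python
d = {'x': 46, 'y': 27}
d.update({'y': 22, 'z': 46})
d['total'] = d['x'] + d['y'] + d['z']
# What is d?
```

After line 1: d = {'x': 46, 'y': 27}
After line 2 (y overwritten, z added): d = {'x': 46, 'y': 22, 'z': 46}
After line 3 (total = 46 + 22 + 46 = 114): d = {'x': 46, 'y': 22, 'z': 46, 'total': 114}

{'x': 46, 'y': 22, 'z': 46, 'total': 114}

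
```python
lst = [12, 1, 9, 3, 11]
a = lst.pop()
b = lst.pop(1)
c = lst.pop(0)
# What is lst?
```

After line 1: lst = [12, 1, 9, 3, 11]
After line 2 (pop() -> a = 11): lst = [12, 1, 9, 3]
After line 3 (pop(1) -> b = 1): lst = [12, 9, 3]
After line 4 (pop(0) -> c = 12): lst = [9, 3]

[9, 3]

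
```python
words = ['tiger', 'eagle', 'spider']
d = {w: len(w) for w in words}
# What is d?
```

{'tiger': 5, 'eagle': 5, 'spider': 6}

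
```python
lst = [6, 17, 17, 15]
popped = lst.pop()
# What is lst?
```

[6, 17, 17]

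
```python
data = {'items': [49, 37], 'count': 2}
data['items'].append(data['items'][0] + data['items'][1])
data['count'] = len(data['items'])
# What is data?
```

After line 1: data = {'items': [49, 37], 'count': 2}
After line 2 (append 49 + 37 = 86): data = {'items': [49, 37, 86], 'count': 2}
After line 3 (count = len(items) = 3): data = {'items': [49, 37, 86], 'count': 3}

{'items': [49, 37, 86], 'count': 3}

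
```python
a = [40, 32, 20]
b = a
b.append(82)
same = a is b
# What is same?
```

After line 1: a = [40, 32, 20]
After line 2 (b = a is an alias, same object): a = [40, 32, 20], b = [40, 32, 20]
After line 3 (b.append mutates the shared list): a = [40, 32, 20, 82], b = [40, 32, 20, 82]
After line 4 (same = a is b; same object -> True): same = True

True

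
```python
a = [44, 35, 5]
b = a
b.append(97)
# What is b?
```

After line 1: a = [44, 35, 5]
After line 2 (b = a is an alias, same object): a = [44, 35, 5], b = [44, 35, 5]
After line 3 (b.append mutates the shared list): a = [44, 35, 5, 97], b = [44, 35, 5, 97]

[44, 35, 5, 97]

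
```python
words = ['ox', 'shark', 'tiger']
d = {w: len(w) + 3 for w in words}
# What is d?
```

{'ox': 5, 'shark': 8, 'tiger': 8}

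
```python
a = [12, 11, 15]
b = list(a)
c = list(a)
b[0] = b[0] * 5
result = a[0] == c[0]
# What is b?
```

After line 1: a = [12, 11, 15]
After line 2 (b = list(a), copy): a = [12, 11, 15], b = [12, 11, 15]
After line 3 (c = list(a) is a copy, new object): c = [12, 11, 15]
After line 4 (b[0] = 12 * 5 = 60; only b mutates (copy)): a = [12, 11, 15], b = [60, 11, 15], c = [12, 11, 15]
After line 5 (a[0] = 12, c[0] = 12; result = True)

[60, 11, 15]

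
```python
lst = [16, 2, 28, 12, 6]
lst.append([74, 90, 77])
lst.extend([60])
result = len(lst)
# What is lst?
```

After line 1: lst = [16, 2, 28, 12, 6]
After line 2 (append adds [74, 90, 77] as single element): lst = [16, 2, 28, 12, 6, [74, 90, 77]]
After line 3 (extend unpacks [60], adds 60): lst = [16, 2, 28, 12, 6, [74, 90, 77], 60]
After line 4: result = len(lst) = 7

[16, 2, 28, 12, 6, [74, 90, 77], 60]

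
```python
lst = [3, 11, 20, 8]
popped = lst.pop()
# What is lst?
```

[3, 11, 20]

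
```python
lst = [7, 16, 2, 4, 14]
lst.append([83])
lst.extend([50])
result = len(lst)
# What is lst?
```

After line 1: lst = [7, 16, 2, 4, 14]
After line 2 (append adds [83] as single element): lst = [7, 16, 2, 4, 14, [83]]
After line 3 (extend unpacks [50], adds 50): lst = [7, 16, 2, 4, 14, [83], 50]
After line 4: result = len(lst) = 7

[7, 16, 2, 4, 14, [83], 50]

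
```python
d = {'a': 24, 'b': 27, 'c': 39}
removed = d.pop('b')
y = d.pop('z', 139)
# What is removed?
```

After line 1: d = {'a': 24, 'b': 27, 'c': 39}
After line 2 (pop 'b' returns 27): d = {'a': 24, 'c': 39}, removed = 27
After line 3 (pop 'z' missing, returns default 139): d = {'a': 24, 'c': 39}, y = 139

27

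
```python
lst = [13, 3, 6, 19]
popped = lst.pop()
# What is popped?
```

19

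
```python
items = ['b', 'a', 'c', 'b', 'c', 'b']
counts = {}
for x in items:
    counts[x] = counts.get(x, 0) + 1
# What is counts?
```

Initial: counts = {}, items = ['b', 'a', 'c', 'b', 'c', 'b']
See 'b': counts = {'b': 1}
See 'a': counts = {'b': 1, 'a': 1}
See 'c': counts = {'b': 1, 'a': 1, 'c': 1}
See 'b': counts = {'b': 2, 'a': 1, 'c': 1}
See 'c': counts = {'b': 2, 'a': 1, 'c': 2}
See 'b': counts = {'b': 3, 'a': 1, 'c': 2}

{'b': 3, 'a': 1, 'c': 2}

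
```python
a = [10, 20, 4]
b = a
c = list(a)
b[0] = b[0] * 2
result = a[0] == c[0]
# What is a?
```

After line 1: a = [10, 20, 4]
After line 2 (b = a, alias): a = [10, 20, 4], b = [10, 20, 4]
After line 3 (c = list(a) is a copy, new object): c = [10, 20, 4]
After line 4 (b[0] = 10 * 2 = 20; mutates shared a/b): a = b = [20, 20, 4], c = [10, 20, 4]
After line 5 (a[0] = 20, c[0] = 10; result = False)

[20, 20, 4]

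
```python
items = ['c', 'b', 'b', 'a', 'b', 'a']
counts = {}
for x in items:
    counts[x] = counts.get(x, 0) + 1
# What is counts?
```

Initial: counts = {}, items = ['c', 'b', 'b', 'a', 'b', 'a']
See 'c': counts = {'c': 1}
See 'b': counts = {'c': 1, 'b': 1}
See 'b': counts = {'c': 1, 'b': 2}
See 'a': counts = {'c': 1, 'b': 2, 'a': 1}
See 'b': counts = {'c': 1, 'b': 3, 'a': 1}
See 'a': counts = {'c': 1, 'b': 3, 'a': 2}

{'c': 1, 'b': 3, 'a': 2}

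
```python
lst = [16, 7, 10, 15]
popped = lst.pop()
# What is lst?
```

[16, 7, 10]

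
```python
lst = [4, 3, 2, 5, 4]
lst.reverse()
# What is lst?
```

[4, 5, 2, 3, 4]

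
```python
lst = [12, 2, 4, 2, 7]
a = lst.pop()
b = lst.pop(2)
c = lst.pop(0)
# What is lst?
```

After line 1: lst = [12, 2, 4, 2, 7]
After line 2 (pop() -> a = 7): lst = [12, 2, 4, 2]
After line 3 (pop(2) -> b = 4): lst = [12, 2, 2]
After line 4 (pop(0) -> c = 12): lst = [2, 2]

[2, 2]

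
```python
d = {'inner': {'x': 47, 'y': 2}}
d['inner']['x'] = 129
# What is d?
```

After line 1: d = {'inner': {'x': 47, 'y': 2}}
After line 2 (inner x overwritten): d = {'inner': {'x': 129, 'y': 2}}

{'inner': {'x': 129, 'y': 2}}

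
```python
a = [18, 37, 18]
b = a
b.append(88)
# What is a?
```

After line 1: a = [18, 37, 18]
After line 2 (b = a is an alias, same object): a = [18, 37, 18], b = [18, 37, 18]
After line 3 (b.append mutates the shared list): a = [18, 37, 18, 88], b = [18, 37, 18, 88]

[18, 37, 18, 88]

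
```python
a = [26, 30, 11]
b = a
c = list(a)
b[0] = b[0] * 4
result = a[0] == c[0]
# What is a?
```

After line 1: a = [26, 30, 11]
After line 2 (b = a, alias): a = [26, 30, 11], b = [26, 30, 11]
After line 3 (c = list(a) is a copy, new object): c = [26, 30, 11]
After line 4 (b[0] = 26 * 4 = 104; mutates shared a/b): a = b = [104, 30, 11], c = [26, 30, 11]
After line 5 (a[0] = 104, c[0] = 26; result = False)

[104, 30, 11]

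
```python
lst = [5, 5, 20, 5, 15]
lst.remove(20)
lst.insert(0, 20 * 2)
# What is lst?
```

After line 1: lst = [5, 5, 20, 5, 15]
After line 2 (remove first 20): lst = [5, 5, 5, 15]
After line 3 (insert 40 at index 0): lst = [40, 5, 5, 5, 15]

[40, 5, 5, 5, 15]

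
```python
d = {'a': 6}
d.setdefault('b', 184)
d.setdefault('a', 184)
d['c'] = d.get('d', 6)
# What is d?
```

After line 1: d = {'a': 6}
After line 2 (setdefault adds 'b'=184): d = {'a': 6, 'b': 184}
After line 3 (setdefault 'a' no-op, already exists): d = {'a': 6, 'b': 184}
After line 4 (get('d', 6) returns default since 'd' not in d): d = {'a': 6, 'b': 184, 'c': 6}

{'a': 6, 'b': 184, 'c': 6}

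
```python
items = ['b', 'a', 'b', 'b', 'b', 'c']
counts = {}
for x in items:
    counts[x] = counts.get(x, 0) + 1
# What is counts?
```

Initial: counts = {}, items = ['b', 'a', 'b', 'b', 'b', 'c']
See 'b': counts = {'b': 1}
See 'a': counts = {'b': 1, 'a': 1}
See 'b': counts = {'b': 2, 'a': 1}
See 'b': counts = {'b': 3, 'a': 1}
See 'b': counts = {'b': 4, 'a': 1}
See 'c': counts = {'b': 4, 'a': 1, 'c': 1}

{'b': 4, 'a': 1, 'c': 1}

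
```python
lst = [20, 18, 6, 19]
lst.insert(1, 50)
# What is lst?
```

[20, 50, 18, 6, 19]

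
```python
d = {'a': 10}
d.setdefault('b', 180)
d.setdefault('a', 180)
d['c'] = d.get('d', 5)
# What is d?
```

After line 1: d = {'a': 10}
After line 2 (setdefault adds 'b'=180): d = {'a': 10, 'b': 180}
After line 3 (setdefault 'a' no-op, already exists): d = {'a': 10, 'b': 180}
After line 4 (get('d', 5) returns default since 'd' not in d): d = {'a': 10, 'b': 180, 'c': 5}

{'a': 10, 'b': 180, 'c': 5}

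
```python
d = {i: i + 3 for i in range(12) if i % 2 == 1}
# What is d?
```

{1: 4, 3: 6, 5: 8, 7: 10, 9: 12, 11: 14}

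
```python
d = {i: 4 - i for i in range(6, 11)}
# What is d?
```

{6: -2, 7: -3, 8: -4, 9: -5, 10: -6}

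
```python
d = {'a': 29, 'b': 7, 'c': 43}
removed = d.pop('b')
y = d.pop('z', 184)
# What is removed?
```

After line 1: d = {'a': 29, 'b': 7, 'c': 43}
After line 2 (pop 'b' returns 7): d = {'a': 29, 'c': 43}, removed = 7
After line 3 (pop 'z' missing, returns default 184): d = {'a': 29, 'c': 43}, y = 184

7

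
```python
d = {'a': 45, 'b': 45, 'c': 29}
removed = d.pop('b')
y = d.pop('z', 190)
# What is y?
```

After line 1: d = {'a': 45, 'b': 45, 'c': 29}
After line 2 (pop 'b' returns 45): d = {'a': 45, 'c': 29}, removed = 45
After line 3 (pop 'z' missing, returns default 190): d = {'a': 45, 'c': 29}, y = 190

190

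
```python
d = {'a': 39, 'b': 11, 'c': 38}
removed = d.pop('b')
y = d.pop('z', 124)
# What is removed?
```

After line 1: d = {'a': 39, 'b': 11, 'c': 38}
After line 2 (pop 'b' returns 11): d = {'a': 39, 'c': 38}, removed = 11
After line 3 (pop 'z' missing, returns default 124): d = {'a': 39, 'c': 38}, y = 124

11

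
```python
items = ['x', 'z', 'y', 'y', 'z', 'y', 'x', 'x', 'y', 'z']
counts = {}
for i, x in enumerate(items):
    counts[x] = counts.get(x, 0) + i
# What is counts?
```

Initial: counts = {}, items = ['x', 'z', 'y', 'y', 'z', 'y', 'x', 'x', 'y', 'z']
i=0, x='x': counts = {'x': 0}
i=1, x='z': counts = {'x': 0, 'z': 1}
i=2, x='y': counts = {'x': 0, 'z': 1, 'y': 2}
i=3, x='y': counts = {'x': 0, 'z': 1, 'y': 5}
i=4, x='z': counts = {'x': 0, 'z': 5, 'y': 5}
i=5, x='y': counts = {'x': 0, 'z': 5, 'y': 10}
i=6, x='x': counts = {'x': 6, 'z': 5, 'y': 10}
i=7, x='x': counts = {'x': 13, 'z': 5, 'y': 10}
i=8, x='y': counts = {'x': 13, 'z': 5, 'y': 18}
i=9, x='z': counts = {'x': 13, 'z': 14, 'y': 18}

{'x': 13, 'z': 14, 'y': 18}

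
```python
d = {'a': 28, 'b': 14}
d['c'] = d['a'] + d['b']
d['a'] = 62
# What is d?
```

After line 1: d = {'a': 28, 'b': 14}
After line 2 (d['c'] = 28 + 14): d = {'a': 28, 'b': 14, 'c': 42}
After line 3: d = {'a': 62, 'b': 14, 'c': 42}

{'a': 62, 'b': 14, 'c': 42}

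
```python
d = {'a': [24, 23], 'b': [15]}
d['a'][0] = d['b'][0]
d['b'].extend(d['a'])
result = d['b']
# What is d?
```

After line 1: d = {'a': [24, 23], 'b': [15]}
After line 2 (a[0] = b[0] = 15): d = {'a': [15, 23], 'b': [15]}
After line 3 (b.extend(a) appends [15, 23]): d = {'a': [15, 23], 'b': [15, 15, 23]}
After line 4: result = d['b'] = [15, 15, 23]

{'a': [15, 23], 'b': [15, 15, 23]}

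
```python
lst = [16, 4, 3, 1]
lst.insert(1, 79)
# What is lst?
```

[16, 79, 4, 3, 1]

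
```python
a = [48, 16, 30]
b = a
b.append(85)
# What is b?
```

After line 1: a = [48, 16, 30]
After line 2 (b = a is an alias, same object): a = [48, 16, 30], b = [48, 16, 30]
After line 3 (b.append mutates the shared list): a = [48, 16, 30, 85], b = [48, 16, 30, 85]

[48, 16, 30, 85]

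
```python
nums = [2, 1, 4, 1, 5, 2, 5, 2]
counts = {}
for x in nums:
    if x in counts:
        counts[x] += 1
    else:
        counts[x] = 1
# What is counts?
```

Initial: counts = {}, nums = [2, 1, 4, 1, 5, 2, 5, 2]
See 2: counts = {2: 1}
See 1: counts = {2: 1, 1: 1}
See 4: counts = {2: 1, 1: 1, 4: 1}
See 1: counts = {2: 1, 1: 2, 4: 1}
See 5: counts = {2: 1, 1: 2, 4: 1, 5: 1}
See 2: counts = {2: 2, 1: 2, 4: 1, 5: 1}
See 5: counts = {2: 2, 1: 2, 4: 1, 5: 2}
See 2: counts = {2: 3, 1: 2, 4: 1, 5: 2}

{2: 3, 1: 2, 4: 1, 5: 2}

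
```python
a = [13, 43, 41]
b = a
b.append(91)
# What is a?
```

After line 1: a = [13, 43, 41]
After line 2 (b = a is an alias, same object): a = [13, 43, 41], b = [13, 43, 41]
After line 3 (b.append mutates the shared list): a = [13, 43, 41, 91], b = [13, 43, 41, 91]

[13, 43, 41, 91]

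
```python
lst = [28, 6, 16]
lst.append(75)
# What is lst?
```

[28, 6, 16, 75]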